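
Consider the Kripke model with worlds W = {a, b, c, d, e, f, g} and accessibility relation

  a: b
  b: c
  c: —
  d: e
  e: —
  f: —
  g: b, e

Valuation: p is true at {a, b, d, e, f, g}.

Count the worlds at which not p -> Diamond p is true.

a: not p is F, Diamond p is T. ✓
b: not p is F, Diamond p is F. ✓
c: not p is T, Diamond p is F. ✗
d: not p is F, Diamond p is T. ✓
e: not p is F, Diamond p is F. ✓
f: not p is F, Diamond p is F. ✓
g: not p is F, Diamond p is T. ✓
Satisfying worlds: {a, b, d, e, f, g}.

6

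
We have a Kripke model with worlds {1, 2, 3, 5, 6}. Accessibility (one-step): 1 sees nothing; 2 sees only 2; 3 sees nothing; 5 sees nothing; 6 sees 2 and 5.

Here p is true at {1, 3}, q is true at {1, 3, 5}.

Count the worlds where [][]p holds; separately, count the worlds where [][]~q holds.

For [][]p:
1: no successors, so [][]p holds vacuously. ✓
2: successors {2}; []p there: 2:F. ✗
3: no successors, so [][]p holds vacuously. ✓
5: no successors, so [][]p holds vacuously. ✓
6: successors {2, 5}; []p there: 2:F, 5:T. ✗
— 3 worlds.
For [][]~q:
1: no successors, so [][]~q holds vacuously. ✓
2: successors {2}; []~q there: 2:T. ✓
3: no successors, so [][]~q holds vacuously. ✓
5: no successors, so [][]~q holds vacuously. ✓
6: successors {2, 5}; []~q there: 2:T, 5:T. ✓
— 5 worlds.

3 and 5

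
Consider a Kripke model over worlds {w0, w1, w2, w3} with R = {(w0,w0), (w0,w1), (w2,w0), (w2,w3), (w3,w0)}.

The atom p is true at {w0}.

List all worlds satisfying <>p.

{w0, w2, w3}

w0: successors {w0, w1}; p there: w0:T, w1:F. ✓
w1: no successors, so <>p fails. ✗
w2: successors {w0, w3}; p there: w0:T, w3:F. ✓
w3: successors {w0}; p there: w0:T. ✓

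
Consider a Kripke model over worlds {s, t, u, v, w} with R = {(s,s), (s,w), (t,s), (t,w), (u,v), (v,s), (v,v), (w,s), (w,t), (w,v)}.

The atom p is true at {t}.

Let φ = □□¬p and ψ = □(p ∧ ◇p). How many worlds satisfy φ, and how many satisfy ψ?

3 and 0

For □□¬p:
s: successors {s, w}; □¬p there: s:T, w:F. ✗
t: successors {s, w}; □¬p there: s:T, w:F. ✗
u: successors {v}; □¬p there: v:T. ✓
v: successors {s, v}; □¬p there: s:T, v:T. ✓
w: successors {s, t, v}; □¬p there: s:T, t:T, v:T. ✓
— 3 worlds.
For □(p ∧ ◇p):
s: successors {s, w}; p ∧ ◇p there: s:F, w:F. ✗
t: successors {s, w}; p ∧ ◇p there: s:F, w:F. ✗
u: successors {v}; p ∧ ◇p there: v:F. ✗
v: successors {s, v}; p ∧ ◇p there: s:F, v:F. ✗
w: successors {s, t, v}; p ∧ ◇p there: s:F, t:F, v:F. ✗
— 0 worlds.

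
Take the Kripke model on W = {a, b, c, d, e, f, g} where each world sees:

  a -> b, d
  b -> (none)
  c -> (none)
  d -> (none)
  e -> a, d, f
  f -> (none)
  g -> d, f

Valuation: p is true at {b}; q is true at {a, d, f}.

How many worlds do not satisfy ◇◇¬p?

a: successors {b, d}; ◇¬p there: b:F, d:F. ✗
b: no successors, so ◇◇¬p fails. ✗
c: no successors, so ◇◇¬p fails. ✗
d: no successors, so ◇◇¬p fails. ✗
e: successors {a, d, f}; ◇¬p there: a:T, d:F, f:F. ✓
f: no successors, so ◇◇¬p fails. ✗
g: successors {d, f}; ◇¬p there: d:F, f:F. ✗
Satisfying worlds: {e}.
So ◇◇¬p fails at the other 6 worlds.

6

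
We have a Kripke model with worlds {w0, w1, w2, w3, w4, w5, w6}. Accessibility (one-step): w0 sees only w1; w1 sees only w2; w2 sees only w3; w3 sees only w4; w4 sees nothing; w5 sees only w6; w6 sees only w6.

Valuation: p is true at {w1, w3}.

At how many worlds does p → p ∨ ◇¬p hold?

w0: p is F, p ∨ ◇¬p is F. ✓
w1: p is T, p ∨ ◇¬p is T. ✓
w2: p is F, p ∨ ◇¬p is F. ✓
w3: p is T, p ∨ ◇¬p is T. ✓
w4: p is F, p ∨ ◇¬p is F. ✓
w5: p is F, p ∨ ◇¬p is T. ✓
w6: p is F, p ∨ ◇¬p is T. ✓
Satisfying worlds: {w0, w1, w2, w3, w4, w5, w6}.

7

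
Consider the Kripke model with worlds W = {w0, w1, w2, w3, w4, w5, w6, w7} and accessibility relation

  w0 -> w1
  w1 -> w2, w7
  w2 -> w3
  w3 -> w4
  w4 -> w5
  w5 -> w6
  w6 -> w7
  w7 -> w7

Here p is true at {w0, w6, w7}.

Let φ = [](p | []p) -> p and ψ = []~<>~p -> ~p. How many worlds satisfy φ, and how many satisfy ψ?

6 and 6

For [](p | []p) -> p:
w0: [](p | []p) is F, p is T. ✓
w1: [](p | []p) is F, p is F. ✓
w2: [](p | []p) is F, p is F. ✓
w3: [](p | []p) is F, p is F. ✓
w4: [](p | []p) is T, p is F. ✗
w5: [](p | []p) is T, p is F. ✗
w6: [](p | []p) is T, p is T. ✓
w7: [](p | []p) is T, p is T. ✓
— 6 worlds.
For []~<>~p -> ~p:
w0: []~<>~p is F, ~p is F. ✓
w1: []~<>~p is F, ~p is T. ✓
w2: []~<>~p is F, ~p is T. ✓
w3: []~<>~p is F, ~p is T. ✓
w4: []~<>~p is T, ~p is T. ✓
w5: []~<>~p is T, ~p is T. ✓
w6: []~<>~p is T, ~p is F. ✗
w7: []~<>~p is T, ~p is F. ✗
— 6 worlds.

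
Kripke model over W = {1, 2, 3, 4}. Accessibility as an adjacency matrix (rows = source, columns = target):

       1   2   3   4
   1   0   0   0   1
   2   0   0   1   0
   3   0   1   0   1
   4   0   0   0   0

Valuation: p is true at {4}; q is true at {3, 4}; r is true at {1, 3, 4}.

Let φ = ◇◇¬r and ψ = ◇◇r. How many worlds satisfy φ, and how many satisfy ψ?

1 and 2

For ◇◇¬r:
1: successors {4}; ◇¬r there: 4:F. ✗
2: successors {3}; ◇¬r there: 3:T. ✓
3: successors {2, 4}; ◇¬r there: 2:F, 4:F. ✗
4: no successors, so ◇◇¬r fails. ✗
— 1 world.
For ◇◇r:
1: successors {4}; ◇r there: 4:F. ✗
2: successors {3}; ◇r there: 3:T. ✓
3: successors {2, 4}; ◇r there: 2:T, 4:F. ✓
4: no successors, so ◇◇r fails. ✗
— 2 worlds.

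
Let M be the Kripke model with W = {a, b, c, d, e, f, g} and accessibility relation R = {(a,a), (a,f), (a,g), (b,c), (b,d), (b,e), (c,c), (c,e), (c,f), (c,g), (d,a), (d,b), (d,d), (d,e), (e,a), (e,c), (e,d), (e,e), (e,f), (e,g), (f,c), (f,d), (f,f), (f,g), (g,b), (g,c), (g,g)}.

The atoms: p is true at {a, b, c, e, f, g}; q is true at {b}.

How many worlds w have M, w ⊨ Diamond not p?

4

a: successors {a, f, g}; not p there: a:F, f:F, g:F. ✗
b: successors {c, d, e}; not p there: c:F, d:T, e:F. ✓
c: successors {c, e, f, g}; not p there: c:F, e:F, f:F, g:F. ✗
d: successors {a, b, d, e}; not p there: a:F, b:F, d:T, e:F. ✓
e: successors {a, c, d, e, f, g}; not p there: a:F, c:F, d:T, e:F, f:F, g:F. ✓
f: successors {c, d, f, g}; not p there: c:F, d:T, f:F, g:F. ✓
g: successors {b, c, g}; not p there: b:F, c:F, g:F. ✗
Satisfying worlds: {b, d, e, f}.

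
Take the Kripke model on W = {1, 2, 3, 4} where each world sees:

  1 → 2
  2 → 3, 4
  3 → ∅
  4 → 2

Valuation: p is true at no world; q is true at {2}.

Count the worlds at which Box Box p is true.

1: successors {2}; Box p there: 2:F. ✗
2: successors {3, 4}; Box p there: 3:T, 4:F. ✗
3: no successors, so Box Box p holds vacuously. ✓
4: successors {2}; Box p there: 2:F. ✗
Satisfying worlds: {3}.

1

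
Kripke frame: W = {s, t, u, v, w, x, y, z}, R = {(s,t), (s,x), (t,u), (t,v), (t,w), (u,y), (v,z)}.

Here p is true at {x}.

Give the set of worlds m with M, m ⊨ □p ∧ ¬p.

{w, y, z}

s: □p is F, ¬p is T. ✗
t: □p is F, ¬p is T. ✗
u: □p is F, ¬p is T. ✗
v: □p is F, ¬p is T. ✗
w: □p is T, ¬p is T. ✓
x: □p is T, ¬p is F. ✗
y: □p is T, ¬p is T. ✓
z: □p is T, ¬p is T. ✓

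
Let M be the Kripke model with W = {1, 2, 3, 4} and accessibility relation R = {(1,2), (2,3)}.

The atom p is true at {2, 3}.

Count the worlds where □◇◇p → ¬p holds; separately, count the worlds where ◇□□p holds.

3 and 2

For □◇◇p → ¬p:
1: □◇◇p is F, ¬p is T. ✓
2: □◇◇p is F, ¬p is F. ✓
3: □◇◇p is T, ¬p is F. ✗
4: □◇◇p is T, ¬p is T. ✓
— 3 worlds.
For ◇□□p:
1: successors {2}; □□p there: 2:T. ✓
2: successors {3}; □□p there: 3:T. ✓
3: no successors, so ◇□□p fails. ✗
4: no successors, so ◇□□p fails. ✗
— 2 worlds.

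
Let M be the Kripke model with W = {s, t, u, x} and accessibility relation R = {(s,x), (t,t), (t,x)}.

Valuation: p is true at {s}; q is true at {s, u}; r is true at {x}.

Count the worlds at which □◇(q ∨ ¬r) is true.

2

s: successors {x}; ◇(q ∨ ¬r) there: x:F. ✗
t: successors {t, x}; ◇(q ∨ ¬r) there: t:T, x:F. ✗
u: no successors, so □◇(q ∨ ¬r) holds vacuously. ✓
x: no successors, so □◇(q ∨ ¬r) holds vacuously. ✓
Satisfying worlds: {u, x}.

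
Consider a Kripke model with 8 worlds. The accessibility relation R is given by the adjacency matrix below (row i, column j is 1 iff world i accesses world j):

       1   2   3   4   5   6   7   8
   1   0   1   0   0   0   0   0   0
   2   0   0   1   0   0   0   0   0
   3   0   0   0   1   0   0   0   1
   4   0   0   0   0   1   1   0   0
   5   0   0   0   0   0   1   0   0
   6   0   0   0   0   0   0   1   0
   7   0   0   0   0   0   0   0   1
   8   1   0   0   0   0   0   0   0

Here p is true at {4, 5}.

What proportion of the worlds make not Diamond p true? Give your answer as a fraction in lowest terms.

1: Diamond p is F. ✓
2: Diamond p is F. ✓
3: Diamond p is T. ✗
4: Diamond p is T. ✗
5: Diamond p is F. ✓
6: Diamond p is F. ✓
7: Diamond p is F. ✓
8: Diamond p is F. ✓
That's 6 of 8 worlds, so 6/8 = 3/4.

3/4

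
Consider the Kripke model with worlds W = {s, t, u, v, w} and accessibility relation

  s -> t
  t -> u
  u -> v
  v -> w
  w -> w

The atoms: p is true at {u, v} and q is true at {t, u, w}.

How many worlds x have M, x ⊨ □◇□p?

1

s: successors {t}; ◇□p there: t:T. ✓
t: successors {u}; ◇□p there: u:F. ✗
u: successors {v}; ◇□p there: v:F. ✗
v: successors {w}; ◇□p there: w:F. ✗
w: successors {w}; ◇□p there: w:F. ✗
Satisfying worlds: {s}.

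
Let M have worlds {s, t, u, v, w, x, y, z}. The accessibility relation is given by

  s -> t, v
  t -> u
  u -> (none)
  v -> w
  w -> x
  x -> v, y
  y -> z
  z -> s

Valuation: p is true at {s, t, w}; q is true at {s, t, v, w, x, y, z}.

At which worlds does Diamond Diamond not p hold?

s: successors {t, v}; Diamond not p there: t:T, v:F. ✓
t: successors {u}; Diamond not p there: u:F. ✗
u: no successors, so Diamond Diamond not p fails. ✗
v: successors {w}; Diamond not p there: w:T. ✓
w: successors {x}; Diamond not p there: x:T. ✓
x: successors {v, y}; Diamond not p there: v:F, y:T. ✓
y: successors {z}; Diamond not p there: z:F. ✗
z: successors {s}; Diamond not p there: s:T. ✓

{s, v, w, x, z}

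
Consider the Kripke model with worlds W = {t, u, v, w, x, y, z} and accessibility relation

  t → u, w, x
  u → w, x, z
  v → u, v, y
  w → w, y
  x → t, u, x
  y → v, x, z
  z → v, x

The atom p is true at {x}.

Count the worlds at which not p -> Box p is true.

t: not p is T, Box p is F. ✗
u: not p is T, Box p is F. ✗
v: not p is T, Box p is F. ✗
w: not p is T, Box p is F. ✗
x: not p is F, Box p is F. ✓
y: not p is T, Box p is F. ✗
z: not p is T, Box p is F. ✗
Satisfying worlds: {x}.

1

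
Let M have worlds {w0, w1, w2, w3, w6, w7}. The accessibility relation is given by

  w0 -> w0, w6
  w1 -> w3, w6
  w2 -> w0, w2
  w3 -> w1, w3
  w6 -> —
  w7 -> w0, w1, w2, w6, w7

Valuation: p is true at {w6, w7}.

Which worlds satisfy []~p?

w0: successors {w0, w6}; ~p there: w0:T, w6:F. ✗
w1: successors {w3, w6}; ~p there: w3:T, w6:F. ✗
w2: successors {w0, w2}; ~p there: w0:T, w2:T. ✓
w3: successors {w1, w3}; ~p there: w1:T, w3:T. ✓
w6: no successors, so []~p holds vacuously. ✓
w7: successors {w0, w1, w2, w6, w7}; ~p there: w0:T, w1:T, w2:T, w6:F, w7:F. ✗

{w2, w3, w6}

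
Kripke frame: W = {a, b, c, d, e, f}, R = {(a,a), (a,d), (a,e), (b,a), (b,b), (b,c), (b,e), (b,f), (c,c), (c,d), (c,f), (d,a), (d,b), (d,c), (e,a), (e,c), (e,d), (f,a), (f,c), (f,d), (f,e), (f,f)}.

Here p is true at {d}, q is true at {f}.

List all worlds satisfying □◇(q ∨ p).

a: successors {a, d, e}; ◇(q ∨ p) there: a:T, d:F, e:T. ✗
b: successors {a, b, c, e, f}; ◇(q ∨ p) there: a:T, b:T, c:T, e:T, f:T. ✓
c: successors {c, d, f}; ◇(q ∨ p) there: c:T, d:F, f:T. ✗
d: successors {a, b, c}; ◇(q ∨ p) there: a:T, b:T, c:T. ✓
e: successors {a, c, d}; ◇(q ∨ p) there: a:T, c:T, d:F. ✗
f: successors {a, c, d, e, f}; ◇(q ∨ p) there: a:T, c:T, d:F, e:T, f:T. ✗

{b, d}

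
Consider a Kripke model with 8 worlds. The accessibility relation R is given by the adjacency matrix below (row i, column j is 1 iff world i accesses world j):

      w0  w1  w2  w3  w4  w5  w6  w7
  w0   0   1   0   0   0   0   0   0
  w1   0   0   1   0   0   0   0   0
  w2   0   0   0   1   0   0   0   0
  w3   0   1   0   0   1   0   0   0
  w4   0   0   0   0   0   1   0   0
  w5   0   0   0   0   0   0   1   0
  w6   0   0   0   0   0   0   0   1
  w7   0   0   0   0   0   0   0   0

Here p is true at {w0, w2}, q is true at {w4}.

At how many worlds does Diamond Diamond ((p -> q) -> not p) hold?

6

w0: successors {w1}; Diamond ((p -> q) -> not p) there: w1:T. ✓
w1: successors {w2}; Diamond ((p -> q) -> not p) there: w2:T. ✓
w2: successors {w3}; Diamond ((p -> q) -> not p) there: w3:T. ✓
w3: successors {w1, w4}; Diamond ((p -> q) -> not p) there: w1:T, w4:T. ✓
w4: successors {w5}; Diamond ((p -> q) -> not p) there: w5:T. ✓
w5: successors {w6}; Diamond ((p -> q) -> not p) there: w6:T. ✓
w6: successors {w7}; Diamond ((p -> q) -> not p) there: w7:F. ✗
w7: no successors, so Diamond Diamond ((p -> q) -> not p) fails. ✗
Satisfying worlds: {w0, w1, w2, w3, w4, w5}.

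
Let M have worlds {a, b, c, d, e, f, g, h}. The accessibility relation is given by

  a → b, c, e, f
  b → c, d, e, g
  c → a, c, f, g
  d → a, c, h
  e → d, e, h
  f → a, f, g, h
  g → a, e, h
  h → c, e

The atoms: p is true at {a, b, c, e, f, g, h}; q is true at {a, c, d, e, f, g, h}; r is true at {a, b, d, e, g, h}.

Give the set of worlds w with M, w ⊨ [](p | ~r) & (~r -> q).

{a, c, d, f, g, h}

a: [](p | ~r) is T, ~r -> q is T. ✓
b: [](p | ~r) is F, ~r -> q is T. ✗
c: [](p | ~r) is T, ~r -> q is T. ✓
d: [](p | ~r) is T, ~r -> q is T. ✓
e: [](p | ~r) is F, ~r -> q is T. ✗
f: [](p | ~r) is T, ~r -> q is T. ✓
g: [](p | ~r) is T, ~r -> q is T. ✓
h: [](p | ~r) is T, ~r -> q is T. ✓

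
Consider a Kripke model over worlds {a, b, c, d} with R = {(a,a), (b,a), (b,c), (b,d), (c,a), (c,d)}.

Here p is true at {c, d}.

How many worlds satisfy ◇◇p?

1

a: successors {a}; ◇p there: a:F. ✗
b: successors {a, c, d}; ◇p there: a:F, c:T, d:F. ✓
c: successors {a, d}; ◇p there: a:F, d:F. ✗
d: no successors, so ◇◇p fails. ✗
Satisfying worlds: {b}.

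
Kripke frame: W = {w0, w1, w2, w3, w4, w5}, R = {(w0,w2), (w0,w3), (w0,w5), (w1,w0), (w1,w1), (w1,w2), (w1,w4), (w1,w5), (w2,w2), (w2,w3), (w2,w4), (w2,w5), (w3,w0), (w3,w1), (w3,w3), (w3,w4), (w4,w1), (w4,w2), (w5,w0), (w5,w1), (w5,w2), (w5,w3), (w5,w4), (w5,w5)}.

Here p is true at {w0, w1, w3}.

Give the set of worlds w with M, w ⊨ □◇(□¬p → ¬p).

{w0, w1, w2, w3, w4, w5}

w0: successors {w2, w3, w5}; ◇(□¬p → ¬p) there: w2:T, w3:T, w5:T. ✓
w1: successors {w0, w1, w2, w4, w5}; ◇(□¬p → ¬p) there: w0:T, w1:T, w2:T, w4:T, w5:T. ✓
w2: successors {w2, w3, w4, w5}; ◇(□¬p → ¬p) there: w2:T, w3:T, w4:T, w5:T. ✓
w3: successors {w0, w1, w3, w4}; ◇(□¬p → ¬p) there: w0:T, w1:T, w3:T, w4:T. ✓
w4: successors {w1, w2}; ◇(□¬p → ¬p) there: w1:T, w2:T. ✓
w5: successors {w0, w1, w2, w3, w4, w5}; ◇(□¬p → ¬p) there: w0:T, w1:T, w2:T, w3:T, w4:T, w5:T. ✓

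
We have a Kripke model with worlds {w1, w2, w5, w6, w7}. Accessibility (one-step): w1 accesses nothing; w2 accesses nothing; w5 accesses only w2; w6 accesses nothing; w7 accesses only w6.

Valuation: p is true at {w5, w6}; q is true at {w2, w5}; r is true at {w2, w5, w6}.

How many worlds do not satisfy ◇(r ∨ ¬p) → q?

1

w1: ◇(r ∨ ¬p) is F, q is F. ✓
w2: ◇(r ∨ ¬p) is F, q is T. ✓
w5: ◇(r ∨ ¬p) is T, q is T. ✓
w6: ◇(r ∨ ¬p) is F, q is F. ✓
w7: ◇(r ∨ ¬p) is T, q is F. ✗
Satisfying worlds: {w1, w2, w5, w6}.
So ◇(r ∨ ¬p) → q fails at the other 1 world.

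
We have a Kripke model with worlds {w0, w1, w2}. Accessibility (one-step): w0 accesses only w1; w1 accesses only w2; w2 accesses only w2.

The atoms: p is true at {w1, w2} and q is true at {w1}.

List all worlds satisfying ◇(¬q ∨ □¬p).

{w1, w2}

w0: successors {w1}; ¬q ∨ □¬p there: w1:F. ✗
w1: successors {w2}; ¬q ∨ □¬p there: w2:T. ✓
w2: successors {w2}; ¬q ∨ □¬p there: w2:T. ✓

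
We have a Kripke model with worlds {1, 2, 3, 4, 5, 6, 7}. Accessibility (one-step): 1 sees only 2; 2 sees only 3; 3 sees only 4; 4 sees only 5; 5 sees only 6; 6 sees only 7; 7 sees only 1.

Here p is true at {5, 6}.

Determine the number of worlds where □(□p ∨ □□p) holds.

3

1: successors {2}; □p ∨ □□p there: 2:F. ✗
2: successors {3}; □p ∨ □□p there: 3:T. ✓
3: successors {4}; □p ∨ □□p there: 4:T. ✓
4: successors {5}; □p ∨ □□p there: 5:T. ✓
5: successors {6}; □p ∨ □□p there: 6:F. ✗
6: successors {7}; □p ∨ □□p there: 7:F. ✗
7: successors {1}; □p ∨ □□p there: 1:F. ✗
Satisfying worlds: {2, 3, 4}.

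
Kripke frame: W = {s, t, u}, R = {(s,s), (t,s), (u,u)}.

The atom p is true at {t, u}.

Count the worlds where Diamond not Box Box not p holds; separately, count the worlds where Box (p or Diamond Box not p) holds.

1 and 3

For Diamond not Box Box not p:
s: successors {s}; not Box Box not p there: s:F. ✗
t: successors {s}; not Box Box not p there: s:F. ✗
u: successors {u}; not Box Box not p there: u:T. ✓
— 1 world.
For Box (p or Diamond Box not p):
s: successors {s}; p or Diamond Box not p there: s:T. ✓
t: successors {s}; p or Diamond Box not p there: s:T. ✓
u: successors {u}; p or Diamond Box not p there: u:T. ✓
— 3 worlds.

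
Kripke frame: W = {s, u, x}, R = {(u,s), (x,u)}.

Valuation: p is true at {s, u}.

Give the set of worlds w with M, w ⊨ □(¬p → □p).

{s, u, x}

s: no successors, so □(¬p → □p) holds vacuously. ✓
u: successors {s}; ¬p → □p there: s:T. ✓
x: successors {u}; ¬p → □p there: u:T. ✓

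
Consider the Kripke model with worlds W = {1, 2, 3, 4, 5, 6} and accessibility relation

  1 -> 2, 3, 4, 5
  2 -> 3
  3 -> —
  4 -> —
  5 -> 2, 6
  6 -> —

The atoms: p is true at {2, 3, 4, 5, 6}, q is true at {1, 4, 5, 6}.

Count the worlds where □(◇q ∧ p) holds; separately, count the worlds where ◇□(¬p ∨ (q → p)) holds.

For □(◇q ∧ p):
1: successors {2, 3, 4, 5}; ◇q ∧ p there: 2:F, 3:F, 4:F, 5:T. ✗
2: successors {3}; ◇q ∧ p there: 3:F. ✗
3: no successors, so □(◇q ∧ p) holds vacuously. ✓
4: no successors, so □(◇q ∧ p) holds vacuously. ✓
5: successors {2, 6}; ◇q ∧ p there: 2:F, 6:F. ✗
6: no successors, so □(◇q ∧ p) holds vacuously. ✓
— 3 worlds.
For ◇□(¬p ∨ (q → p)):
1: successors {2, 3, 4, 5}; □(¬p ∨ (q → p)) there: 2:T, 3:T, 4:T, 5:T. ✓
2: successors {3}; □(¬p ∨ (q → p)) there: 3:T. ✓
3: no successors, so ◇□(¬p ∨ (q → p)) fails. ✗
4: no successors, so ◇□(¬p ∨ (q → p)) fails. ✗
5: successors {2, 6}; □(¬p ∨ (q → p)) there: 2:T, 6:T. ✓
6: no successors, so ◇□(¬p ∨ (q → p)) fails. ✗
— 3 worlds.

3 and 3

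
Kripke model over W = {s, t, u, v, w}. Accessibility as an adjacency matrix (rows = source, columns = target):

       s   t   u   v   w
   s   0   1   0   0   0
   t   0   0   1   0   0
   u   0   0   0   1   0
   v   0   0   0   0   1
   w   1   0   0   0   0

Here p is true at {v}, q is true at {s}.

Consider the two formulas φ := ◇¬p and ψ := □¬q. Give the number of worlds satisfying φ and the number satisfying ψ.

For ◇¬p:
s: successors {t}; ¬p there: t:T. ✓
t: successors {u}; ¬p there: u:T. ✓
u: successors {v}; ¬p there: v:F. ✗
v: successors {w}; ¬p there: w:T. ✓
w: successors {s}; ¬p there: s:T. ✓
— 4 worlds.
For □¬q:
s: successors {t}; ¬q there: t:T. ✓
t: successors {u}; ¬q there: u:T. ✓
u: successors {v}; ¬q there: v:T. ✓
v: successors {w}; ¬q there: w:T. ✓
w: successors {s}; ¬q there: s:F. ✗
— 4 worlds.

4 and 4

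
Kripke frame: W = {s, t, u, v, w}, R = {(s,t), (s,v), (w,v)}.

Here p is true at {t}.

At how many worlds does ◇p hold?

1

s: successors {t, v}; p there: t:T, v:F. ✓
t: no successors, so ◇p fails. ✗
u: no successors, so ◇p fails. ✗
v: no successors, so ◇p fails. ✗
w: successors {v}; p there: v:F. ✗
Satisfying worlds: {s}.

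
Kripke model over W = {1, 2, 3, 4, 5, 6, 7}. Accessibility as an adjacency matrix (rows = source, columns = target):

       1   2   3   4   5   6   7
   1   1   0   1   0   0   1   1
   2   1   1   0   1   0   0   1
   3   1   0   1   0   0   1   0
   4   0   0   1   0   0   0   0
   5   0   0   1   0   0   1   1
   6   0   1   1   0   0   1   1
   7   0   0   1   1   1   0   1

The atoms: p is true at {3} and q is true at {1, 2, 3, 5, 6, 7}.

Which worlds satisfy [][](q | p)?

{3, 4}

1: successors {1, 3, 6, 7}; [](q | p) there: 1:T, 3:T, 6:T, 7:F. ✗
2: successors {1, 2, 4, 7}; [](q | p) there: 1:T, 2:F, 4:T, 7:F. ✗
3: successors {1, 3, 6}; [](q | p) there: 1:T, 3:T, 6:T. ✓
4: successors {3}; [](q | p) there: 3:T. ✓
5: successors {3, 6, 7}; [](q | p) there: 3:T, 6:T, 7:F. ✗
6: successors {2, 3, 6, 7}; [](q | p) there: 2:F, 3:T, 6:T, 7:F. ✗
7: successors {3, 4, 5, 7}; [](q | p) there: 3:T, 4:T, 5:T, 7:F. ✗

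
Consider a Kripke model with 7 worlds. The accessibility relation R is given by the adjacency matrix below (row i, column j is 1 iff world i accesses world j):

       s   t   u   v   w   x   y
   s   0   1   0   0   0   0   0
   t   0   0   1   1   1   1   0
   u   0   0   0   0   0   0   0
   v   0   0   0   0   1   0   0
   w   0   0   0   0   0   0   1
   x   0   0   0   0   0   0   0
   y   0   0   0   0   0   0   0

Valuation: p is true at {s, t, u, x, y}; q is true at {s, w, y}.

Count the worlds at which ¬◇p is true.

s: ◇p is T. ✗
t: ◇p is T. ✗
u: ◇p is F. ✓
v: ◇p is F. ✓
w: ◇p is T. ✗
x: ◇p is F. ✓
y: ◇p is F. ✓
Satisfying worlds: {u, v, x, y}.

4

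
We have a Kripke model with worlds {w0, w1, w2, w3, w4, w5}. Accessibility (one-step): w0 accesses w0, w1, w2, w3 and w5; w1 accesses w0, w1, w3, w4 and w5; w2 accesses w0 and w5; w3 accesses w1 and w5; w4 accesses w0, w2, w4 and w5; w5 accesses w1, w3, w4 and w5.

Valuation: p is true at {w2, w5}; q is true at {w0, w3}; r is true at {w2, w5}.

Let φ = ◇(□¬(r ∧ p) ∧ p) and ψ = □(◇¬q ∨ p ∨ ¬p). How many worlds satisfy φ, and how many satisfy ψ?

0 and 6

For ◇(□¬(r ∧ p) ∧ p):
w0: successors {w0, w1, w2, w3, w5}; □¬(r ∧ p) ∧ p there: w0:F, w1:F, w2:F, w3:F, w5:F. ✗
w1: successors {w0, w1, w3, w4, w5}; □¬(r ∧ p) ∧ p there: w0:F, w1:F, w3:F, w4:F, w5:F. ✗
w2: successors {w0, w5}; □¬(r ∧ p) ∧ p there: w0:F, w5:F. ✗
w3: successors {w1, w5}; □¬(r ∧ p) ∧ p there: w1:F, w5:F. ✗
w4: successors {w0, w2, w4, w5}; □¬(r ∧ p) ∧ p there: w0:F, w2:F, w4:F, w5:F. ✗
w5: successors {w1, w3, w4, w5}; □¬(r ∧ p) ∧ p there: w1:F, w3:F, w4:F, w5:F. ✗
— 0 worlds.
For □(◇¬q ∨ p ∨ ¬p):
w0: successors {w0, w1, w2, w3, w5}; ◇¬q ∨ p ∨ ¬p there: w0:T, w1:T, w2:T, w3:T, w5:T. ✓
w1: successors {w0, w1, w3, w4, w5}; ◇¬q ∨ p ∨ ¬p there: w0:T, w1:T, w3:T, w4:T, w5:T. ✓
w2: successors {w0, w5}; ◇¬q ∨ p ∨ ¬p there: w0:T, w5:T. ✓
w3: successors {w1, w5}; ◇¬q ∨ p ∨ ¬p there: w1:T, w5:T. ✓
w4: successors {w0, w2, w4, w5}; ◇¬q ∨ p ∨ ¬p there: w0:T, w2:T, w4:T, w5:T. ✓
w5: successors {w1, w3, w4, w5}; ◇¬q ∨ p ∨ ¬p there: w1:T, w3:T, w4:T, w5:T. ✓
— 6 worlds.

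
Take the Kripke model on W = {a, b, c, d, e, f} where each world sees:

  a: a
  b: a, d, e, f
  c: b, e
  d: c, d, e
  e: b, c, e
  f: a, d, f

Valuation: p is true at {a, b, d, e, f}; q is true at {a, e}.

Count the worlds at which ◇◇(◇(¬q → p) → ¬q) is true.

a: successors {a}; ◇(◇(¬q → p) → ¬q) there: a:F. ✗
b: successors {a, d, e, f}; ◇(◇(¬q → p) → ¬q) there: a:F, d:T, e:T, f:T. ✓
c: successors {b, e}; ◇(◇(¬q → p) → ¬q) there: b:T, e:T. ✓
d: successors {c, d, e}; ◇(◇(¬q → p) → ¬q) there: c:T, d:T, e:T. ✓
e: successors {b, c, e}; ◇(◇(¬q → p) → ¬q) there: b:T, c:T, e:T. ✓
f: successors {a, d, f}; ◇(◇(¬q → p) → ¬q) there: a:F, d:T, f:T. ✓
Satisfying worlds: {b, c, d, e, f}.

5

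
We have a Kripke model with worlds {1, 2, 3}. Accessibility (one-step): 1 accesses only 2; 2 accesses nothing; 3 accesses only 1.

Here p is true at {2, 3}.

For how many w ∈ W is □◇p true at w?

2

1: successors {2}; ◇p there: 2:F. ✗
2: no successors, so □◇p holds vacuously. ✓
3: successors {1}; ◇p there: 1:T. ✓
Satisfying worlds: {2, 3}.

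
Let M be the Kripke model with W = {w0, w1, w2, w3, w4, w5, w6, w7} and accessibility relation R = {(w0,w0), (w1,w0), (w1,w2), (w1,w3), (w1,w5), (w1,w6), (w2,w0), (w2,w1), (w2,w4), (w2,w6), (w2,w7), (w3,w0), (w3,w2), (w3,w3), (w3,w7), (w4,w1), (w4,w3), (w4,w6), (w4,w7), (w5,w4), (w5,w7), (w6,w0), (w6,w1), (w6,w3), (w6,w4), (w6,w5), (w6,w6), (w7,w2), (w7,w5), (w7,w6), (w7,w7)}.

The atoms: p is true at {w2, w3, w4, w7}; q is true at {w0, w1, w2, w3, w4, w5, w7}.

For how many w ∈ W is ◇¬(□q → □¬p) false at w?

w0: successors {w0}; ¬(□q → □¬p) there: w0:F. ✗
w1: successors {w0, w2, w3, w5, w6}; ¬(□q → □¬p) there: w0:F, w2:F, w3:T, w5:T, w6:F. ✓
w2: successors {w0, w1, w4, w6, w7}; ¬(□q → □¬p) there: w0:F, w1:F, w4:F, w6:F, w7:F. ✗
w3: successors {w0, w2, w3, w7}; ¬(□q → □¬p) there: w0:F, w2:F, w3:T, w7:F. ✓
w4: successors {w1, w3, w6, w7}; ¬(□q → □¬p) there: w1:F, w3:T, w6:F, w7:F. ✓
w5: successors {w4, w7}; ¬(□q → □¬p) there: w4:F, w7:F. ✗
w6: successors {w0, w1, w3, w4, w5, w6}; ¬(□q → □¬p) there: w0:F, w1:F, w3:T, w4:F, w5:T, w6:F. ✓
w7: successors {w2, w5, w6, w7}; ¬(□q → □¬p) there: w2:F, w5:T, w6:F, w7:F. ✓
Satisfying worlds: {w1, w3, w4, w6, w7}.
So ◇¬(□q → □¬p) fails at the other 3 worlds.

3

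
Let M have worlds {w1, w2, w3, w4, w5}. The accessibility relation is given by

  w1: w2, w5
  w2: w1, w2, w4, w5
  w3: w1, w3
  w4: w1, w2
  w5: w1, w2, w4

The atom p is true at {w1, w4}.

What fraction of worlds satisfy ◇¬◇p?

w1: successors {w2, w5}; ¬◇p there: w2:F, w5:F. ✗
w2: successors {w1, w2, w4, w5}; ¬◇p there: w1:T, w2:F, w4:F, w5:F. ✓
w3: successors {w1, w3}; ¬◇p there: w1:T, w3:F. ✓
w4: successors {w1, w2}; ¬◇p there: w1:T, w2:F. ✓
w5: successors {w1, w2, w4}; ¬◇p there: w1:T, w2:F, w4:F. ✓
That's 4 of 5 worlds, so 4/5.

4/5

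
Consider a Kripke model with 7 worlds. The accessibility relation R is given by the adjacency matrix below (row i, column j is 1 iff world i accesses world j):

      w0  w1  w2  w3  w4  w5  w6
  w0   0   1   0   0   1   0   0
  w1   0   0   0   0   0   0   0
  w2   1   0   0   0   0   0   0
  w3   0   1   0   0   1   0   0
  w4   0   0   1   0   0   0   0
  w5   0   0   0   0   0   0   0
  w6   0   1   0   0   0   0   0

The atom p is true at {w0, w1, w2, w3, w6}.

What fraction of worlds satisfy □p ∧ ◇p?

w0: □p is F, ◇p is T. ✗
w1: □p is T, ◇p is F. ✗
w2: □p is T, ◇p is T. ✓
w3: □p is F, ◇p is T. ✗
w4: □p is T, ◇p is T. ✓
w5: □p is T, ◇p is F. ✗
w6: □p is T, ◇p is T. ✓
That's 3 of 7 worlds, so 3/7.

3/7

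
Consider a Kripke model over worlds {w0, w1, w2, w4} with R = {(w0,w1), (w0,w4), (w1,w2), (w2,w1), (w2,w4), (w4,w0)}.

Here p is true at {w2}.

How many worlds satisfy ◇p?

1

w0: successors {w1, w4}; p there: w1:F, w4:F. ✗
w1: successors {w2}; p there: w2:T. ✓
w2: successors {w1, w4}; p there: w1:F, w4:F. ✗
w4: successors {w0}; p there: w0:F. ✗
Satisfying worlds: {w1}.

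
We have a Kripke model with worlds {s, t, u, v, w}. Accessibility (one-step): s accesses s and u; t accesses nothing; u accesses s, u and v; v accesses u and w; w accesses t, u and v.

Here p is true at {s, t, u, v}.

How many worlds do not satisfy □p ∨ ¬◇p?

1

s: □p is T, ¬◇p is F. ✓
t: □p is T, ¬◇p is T. ✓
u: □p is T, ¬◇p is F. ✓
v: □p is F, ¬◇p is F. ✗
w: □p is T, ¬◇p is F. ✓
Satisfying worlds: {s, t, u, w}.
So □p ∨ ¬◇p fails at the other 1 world.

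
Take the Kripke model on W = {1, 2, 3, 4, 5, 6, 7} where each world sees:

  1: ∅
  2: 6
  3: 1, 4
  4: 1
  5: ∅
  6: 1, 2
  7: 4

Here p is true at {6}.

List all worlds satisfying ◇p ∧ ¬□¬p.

1: ◇p is F, ¬□¬p is F. ✗
2: ◇p is T, ¬□¬p is T. ✓
3: ◇p is F, ¬□¬p is F. ✗
4: ◇p is F, ¬□¬p is F. ✗
5: ◇p is F, ¬□¬p is F. ✗
6: ◇p is F, ¬□¬p is F. ✗
7: ◇p is F, ¬□¬p is F. ✗

{2}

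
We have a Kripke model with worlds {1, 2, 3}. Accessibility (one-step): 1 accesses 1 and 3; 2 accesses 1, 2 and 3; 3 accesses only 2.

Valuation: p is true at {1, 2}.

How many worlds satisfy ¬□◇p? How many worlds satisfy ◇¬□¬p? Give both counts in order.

0 and 3

For ¬□◇p:
1: □◇p is T. ✗
2: □◇p is T. ✗
3: □◇p is T. ✗
— 0 worlds.
For ◇¬□¬p:
1: successors {1, 3}; ¬□¬p there: 1:T, 3:T. ✓
2: successors {1, 2, 3}; ¬□¬p there: 1:T, 2:T, 3:T. ✓
3: successors {2}; ¬□¬p there: 2:T. ✓
— 3 worlds.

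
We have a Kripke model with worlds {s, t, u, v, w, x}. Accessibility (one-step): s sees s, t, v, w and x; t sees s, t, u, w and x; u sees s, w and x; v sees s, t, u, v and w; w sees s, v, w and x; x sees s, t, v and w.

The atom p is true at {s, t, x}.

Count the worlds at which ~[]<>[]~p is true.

6

s: []<>[]~p is F. ✓
t: []<>[]~p is F. ✓
u: []<>[]~p is F. ✓
v: []<>[]~p is F. ✓
w: []<>[]~p is F. ✓
x: []<>[]~p is F. ✓
Satisfying worlds: {s, t, u, v, w, x}.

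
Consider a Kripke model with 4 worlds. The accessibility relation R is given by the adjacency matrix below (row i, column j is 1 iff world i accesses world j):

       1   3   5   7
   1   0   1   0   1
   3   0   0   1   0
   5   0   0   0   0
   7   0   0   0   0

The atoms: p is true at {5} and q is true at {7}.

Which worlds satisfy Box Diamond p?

{5, 7}

1: successors {3, 7}; Diamond p there: 3:T, 7:F. ✗
3: successors {5}; Diamond p there: 5:F. ✗
5: no successors, so Box Diamond p holds vacuously. ✓
7: no successors, so Box Diamond p holds vacuously. ✓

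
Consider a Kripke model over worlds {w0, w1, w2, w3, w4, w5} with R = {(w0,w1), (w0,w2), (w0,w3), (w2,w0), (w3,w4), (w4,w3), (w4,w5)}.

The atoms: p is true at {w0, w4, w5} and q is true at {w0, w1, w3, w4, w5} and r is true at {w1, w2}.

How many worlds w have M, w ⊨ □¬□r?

w0: successors {w1, w2, w3}; ¬□r there: w1:F, w2:T, w3:T. ✗
w1: no successors, so □¬□r holds vacuously. ✓
w2: successors {w0}; ¬□r there: w0:T. ✓
w3: successors {w4}; ¬□r there: w4:T. ✓
w4: successors {w3, w5}; ¬□r there: w3:T, w5:F. ✗
w5: no successors, so □¬□r holds vacuously. ✓
Satisfying worlds: {w1, w2, w3, w5}.

4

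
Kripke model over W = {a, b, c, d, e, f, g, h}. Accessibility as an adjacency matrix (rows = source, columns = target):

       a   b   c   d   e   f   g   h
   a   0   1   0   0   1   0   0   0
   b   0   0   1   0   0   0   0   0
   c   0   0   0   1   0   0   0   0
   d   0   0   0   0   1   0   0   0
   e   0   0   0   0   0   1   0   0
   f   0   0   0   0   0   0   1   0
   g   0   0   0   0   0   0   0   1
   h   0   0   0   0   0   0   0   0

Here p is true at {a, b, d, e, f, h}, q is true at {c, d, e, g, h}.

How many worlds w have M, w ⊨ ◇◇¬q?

a: successors {b, e}; ◇¬q there: b:F, e:T. ✓
b: successors {c}; ◇¬q there: c:F. ✗
c: successors {d}; ◇¬q there: d:F. ✗
d: successors {e}; ◇¬q there: e:T. ✓
e: successors {f}; ◇¬q there: f:F. ✗
f: successors {g}; ◇¬q there: g:F. ✗
g: successors {h}; ◇¬q there: h:F. ✗
h: no successors, so ◇◇¬q fails. ✗
Satisfying worlds: {a, d}.

2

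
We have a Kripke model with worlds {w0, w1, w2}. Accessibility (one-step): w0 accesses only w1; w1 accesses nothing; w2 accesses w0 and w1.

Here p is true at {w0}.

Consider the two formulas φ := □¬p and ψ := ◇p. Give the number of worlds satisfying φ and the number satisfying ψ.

2 and 1

For □¬p:
w0: successors {w1}; ¬p there: w1:T. ✓
w1: no successors, so □¬p holds vacuously. ✓
w2: successors {w0, w1}; ¬p there: w0:F, w1:T. ✗
— 2 worlds.
For ◇p:
w0: successors {w1}; p there: w1:F. ✗
w1: no successors, so ◇p fails. ✗
w2: successors {w0, w1}; p there: w0:T, w1:F. ✓
— 1 world.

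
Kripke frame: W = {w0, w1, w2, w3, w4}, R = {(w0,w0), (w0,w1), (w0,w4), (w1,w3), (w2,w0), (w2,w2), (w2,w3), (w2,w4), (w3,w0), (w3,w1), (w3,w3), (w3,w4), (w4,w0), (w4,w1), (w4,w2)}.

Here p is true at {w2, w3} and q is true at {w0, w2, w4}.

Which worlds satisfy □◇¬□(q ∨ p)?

{w0, w1, w2, w3, w4}

w0: successors {w0, w1, w4}; ◇¬□(q ∨ p) there: w0:T, w1:T, w4:T. ✓
w1: successors {w3}; ◇¬□(q ∨ p) there: w3:T. ✓
w2: successors {w0, w2, w3, w4}; ◇¬□(q ∨ p) there: w0:T, w2:T, w3:T, w4:T. ✓
w3: successors {w0, w1, w3, w4}; ◇¬□(q ∨ p) there: w0:T, w1:T, w3:T, w4:T. ✓
w4: successors {w0, w1, w2}; ◇¬□(q ∨ p) there: w0:T, w1:T, w2:T. ✓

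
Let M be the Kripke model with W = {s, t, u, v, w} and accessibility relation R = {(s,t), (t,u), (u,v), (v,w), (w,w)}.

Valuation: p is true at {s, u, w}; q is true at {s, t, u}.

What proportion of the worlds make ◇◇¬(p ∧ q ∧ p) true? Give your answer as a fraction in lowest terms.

4/5

s: successors {t}; ◇¬(p ∧ q ∧ p) there: t:F. ✗
t: successors {u}; ◇¬(p ∧ q ∧ p) there: u:T. ✓
u: successors {v}; ◇¬(p ∧ q ∧ p) there: v:T. ✓
v: successors {w}; ◇¬(p ∧ q ∧ p) there: w:T. ✓
w: successors {w}; ◇¬(p ∧ q ∧ p) there: w:T. ✓
That's 4 of 5 worlds, so 4/5.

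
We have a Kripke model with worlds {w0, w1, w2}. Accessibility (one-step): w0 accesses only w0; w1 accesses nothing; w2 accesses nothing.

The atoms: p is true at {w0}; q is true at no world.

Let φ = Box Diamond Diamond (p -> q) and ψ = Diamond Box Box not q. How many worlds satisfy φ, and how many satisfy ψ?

2 and 1

For Box Diamond Diamond (p -> q):
w0: successors {w0}; Diamond Diamond (p -> q) there: w0:F. ✗
w1: no successors, so Box Diamond Diamond (p -> q) holds vacuously. ✓
w2: no successors, so Box Diamond Diamond (p -> q) holds vacuously. ✓
— 2 worlds.
For Diamond Box Box not q:
w0: successors {w0}; Box Box not q there: w0:T. ✓
w1: no successors, so Diamond Box Box not q fails. ✗
w2: no successors, so Diamond Box Box not q fails. ✗
— 1 world.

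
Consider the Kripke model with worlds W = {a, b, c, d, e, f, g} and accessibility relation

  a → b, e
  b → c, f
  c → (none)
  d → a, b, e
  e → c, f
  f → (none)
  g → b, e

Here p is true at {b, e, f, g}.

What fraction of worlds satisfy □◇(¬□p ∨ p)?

5/7

a: successors {b, e}; ◇(¬□p ∨ p) there: b:T, e:T. ✓
b: successors {c, f}; ◇(¬□p ∨ p) there: c:F, f:F. ✗
c: no successors, so □◇(¬□p ∨ p) holds vacuously. ✓
d: successors {a, b, e}; ◇(¬□p ∨ p) there: a:T, b:T, e:T. ✓
e: successors {c, f}; ◇(¬□p ∨ p) there: c:F, f:F. ✗
f: no successors, so □◇(¬□p ∨ p) holds vacuously. ✓
g: successors {b, e}; ◇(¬□p ∨ p) there: b:T, e:T. ✓
That's 5 of 7 worlds, so 5/7.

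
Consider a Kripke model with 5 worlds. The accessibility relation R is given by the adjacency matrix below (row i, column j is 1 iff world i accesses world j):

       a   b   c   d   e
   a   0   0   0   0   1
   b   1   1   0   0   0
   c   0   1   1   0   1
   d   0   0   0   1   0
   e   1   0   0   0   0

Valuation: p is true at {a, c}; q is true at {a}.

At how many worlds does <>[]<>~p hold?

a: successors {e}; []<>~p there: e:T. ✓
b: successors {a, b}; []<>~p there: a:F, b:T. ✓
c: successors {b, c, e}; []<>~p there: b:T, c:F, e:T. ✓
d: successors {d}; []<>~p there: d:T. ✓
e: successors {a}; []<>~p there: a:F. ✗
Satisfying worlds: {a, b, c, d}.

4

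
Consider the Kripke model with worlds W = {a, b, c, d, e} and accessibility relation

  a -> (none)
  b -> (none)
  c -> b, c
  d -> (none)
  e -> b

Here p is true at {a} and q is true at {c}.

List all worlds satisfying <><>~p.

{c}

a: no successors, so <><>~p fails. ✗
b: no successors, so <><>~p fails. ✗
c: successors {b, c}; <>~p there: b:F, c:T. ✓
d: no successors, so <><>~p fails. ✗
e: successors {b}; <>~p there: b:F. ✗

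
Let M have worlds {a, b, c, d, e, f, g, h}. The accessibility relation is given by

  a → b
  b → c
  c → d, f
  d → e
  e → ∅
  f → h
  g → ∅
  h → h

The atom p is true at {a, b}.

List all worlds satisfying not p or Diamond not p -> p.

{a, b}

a: not p or Diamond not p is F, p is T. ✓
b: not p or Diamond not p is T, p is T. ✓
c: not p or Diamond not p is T, p is F. ✗
d: not p or Diamond not p is T, p is F. ✗
e: not p or Diamond not p is T, p is F. ✗
f: not p or Diamond not p is T, p is F. ✗
g: not p or Diamond not p is T, p is F. ✗
h: not p or Diamond not p is T, p is F. ✗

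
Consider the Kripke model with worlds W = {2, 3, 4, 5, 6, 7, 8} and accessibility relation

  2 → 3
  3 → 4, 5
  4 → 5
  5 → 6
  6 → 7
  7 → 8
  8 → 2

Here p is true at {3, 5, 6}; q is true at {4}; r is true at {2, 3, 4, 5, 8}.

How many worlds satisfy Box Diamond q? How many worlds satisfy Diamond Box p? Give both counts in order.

1 and 3

For Box Diamond q:
2: successors {3}; Diamond q there: 3:T. ✓
3: successors {4, 5}; Diamond q there: 4:F, 5:F. ✗
4: successors {5}; Diamond q there: 5:F. ✗
5: successors {6}; Diamond q there: 6:F. ✗
6: successors {7}; Diamond q there: 7:F. ✗
7: successors {8}; Diamond q there: 8:F. ✗
8: successors {2}; Diamond q there: 2:F. ✗
— 1 world.
For Diamond Box p:
2: successors {3}; Box p there: 3:F. ✗
3: successors {4, 5}; Box p there: 4:T, 5:T. ✓
4: successors {5}; Box p there: 5:T. ✓
5: successors {6}; Box p there: 6:F. ✗
6: successors {7}; Box p there: 7:F. ✗
7: successors {8}; Box p there: 8:F. ✗
8: successors {2}; Box p there: 2:T. ✓
— 3 worlds.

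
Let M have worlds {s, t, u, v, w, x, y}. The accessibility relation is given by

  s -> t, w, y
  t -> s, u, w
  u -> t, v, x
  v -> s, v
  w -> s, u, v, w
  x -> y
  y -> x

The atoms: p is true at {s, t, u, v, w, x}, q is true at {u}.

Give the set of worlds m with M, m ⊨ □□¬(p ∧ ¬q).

{y}

s: successors {t, w, y}; □¬(p ∧ ¬q) there: t:F, w:F, y:F. ✗
t: successors {s, u, w}; □¬(p ∧ ¬q) there: s:F, u:F, w:F. ✗
u: successors {t, v, x}; □¬(p ∧ ¬q) there: t:F, v:F, x:T. ✗
v: successors {s, v}; □¬(p ∧ ¬q) there: s:F, v:F. ✗
w: successors {s, u, v, w}; □¬(p ∧ ¬q) there: s:F, u:F, v:F, w:F. ✗
x: successors {y}; □¬(p ∧ ¬q) there: y:F. ✗
y: successors {x}; □¬(p ∧ ¬q) there: x:T. ✓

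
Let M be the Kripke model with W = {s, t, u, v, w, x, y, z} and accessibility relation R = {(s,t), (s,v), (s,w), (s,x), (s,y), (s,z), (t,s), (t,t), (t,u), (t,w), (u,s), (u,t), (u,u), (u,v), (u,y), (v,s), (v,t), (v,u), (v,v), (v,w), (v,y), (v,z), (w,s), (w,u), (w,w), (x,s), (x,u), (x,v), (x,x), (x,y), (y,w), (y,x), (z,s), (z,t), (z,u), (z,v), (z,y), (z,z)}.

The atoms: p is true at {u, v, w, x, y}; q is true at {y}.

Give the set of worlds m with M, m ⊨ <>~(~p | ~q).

{s, u, v, x, z}

s: successors {t, v, w, x, y, z}; ~(~p | ~q) there: t:F, v:F, w:F, x:F, y:T, z:F. ✓
t: successors {s, t, u, w}; ~(~p | ~q) there: s:F, t:F, u:F, w:F. ✗
u: successors {s, t, u, v, y}; ~(~p | ~q) there: s:F, t:F, u:F, v:F, y:T. ✓
v: successors {s, t, u, v, w, y, z}; ~(~p | ~q) there: s:F, t:F, u:F, v:F, w:F, y:T, z:F. ✓
w: successors {s, u, w}; ~(~p | ~q) there: s:F, u:F, w:F. ✗
x: successors {s, u, v, x, y}; ~(~p | ~q) there: s:F, u:F, v:F, x:F, y:T. ✓
y: successors {w, x}; ~(~p | ~q) there: w:F, x:F. ✗
z: successors {s, t, u, v, y, z}; ~(~p | ~q) there: s:F, t:F, u:F, v:F, y:T, z:F. ✓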